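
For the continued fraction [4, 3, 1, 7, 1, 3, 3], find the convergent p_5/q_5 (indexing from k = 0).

579/136

Using pₖ = aₖpₖ₋₁ + pₖ₋₂, qₖ = aₖqₖ₋₁ + qₖ₋₂ (with p₋₁=1, p₋₂=0, q₋₁=0, q₋₂=1):
  k=0: a=4, p=4, q=1
  k=1: a=3, p=13, q=3
  k=2: a=1, p=17, q=4
  k=3: a=7, p=132, q=31
  k=4: a=1, p=149, q=35
  k=5: a=3, p=579, q=136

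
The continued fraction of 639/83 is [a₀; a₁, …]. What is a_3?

3

639 = 7·83 + 58   →  a_0 = 7
83 = 1·58 + 25   →  a_1 = 1
58 = 2·25 + 8   →  a_2 = 2
25 = 3·8 + 1   →  a_3 = 3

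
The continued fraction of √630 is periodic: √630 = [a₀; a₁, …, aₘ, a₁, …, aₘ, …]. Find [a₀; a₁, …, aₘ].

a₀ = ⌊√630⌋ = 25.
With m₀=0, d₀=1 and mₖ₊₁ = dₖaₖ − mₖ, dₖ₊₁ = (n − mₖ₊₁²)/dₖ, aₖ₊₁ = ⌊(a₀+mₖ₊₁)/dₖ₊₁⌋:
  k=1: m=25, d=5, a=10
  k=2: m=25, d=1, a=50
d=1 and a=2a₀=50 at k=2, so the next step gives (m, d) = (25, 5) again — its k=1 value — and the period has length 2.

[25; 10, 50]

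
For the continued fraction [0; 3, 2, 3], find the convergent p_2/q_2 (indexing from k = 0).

Using pₖ = aₖpₖ₋₁ + pₖ₋₂, qₖ = aₖqₖ₋₁ + qₖ₋₂ (with p₋₁=1, p₋₂=0, q₋₁=0, q₋₂=1):
  k=0: a=0, p=0, q=1
  k=1: a=3, p=1, q=3
  k=2: a=2, p=2, q=7

2/7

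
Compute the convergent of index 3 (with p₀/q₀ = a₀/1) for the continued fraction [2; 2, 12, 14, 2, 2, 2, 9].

873/352

Using pₖ = aₖpₖ₋₁ + pₖ₋₂, qₖ = aₖqₖ₋₁ + qₖ₋₂ (with p₋₁=1, p₋₂=0, q₋₁=0, q₋₂=1):
  k=0: a=2, p=2, q=1
  k=1: a=2, p=5, q=2
  k=2: a=12, p=62, q=25
  k=3: a=14, p=873, q=352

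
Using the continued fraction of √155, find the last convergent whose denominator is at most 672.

6088/489

√155 = [12; 2, 4, 2, 24, …] (period length 4).
Convergents:
  p_0/q_0 = 12/1
  p_1/q_1 = 25/2
  p_2/q_2 = 112/9
  p_3/q_3 = 249/20
  p_4/q_4 = 6088/489
  p_5/q_5 = 12425/998
q_4 = 489 ≤ 672 < 998 = q_5, so the answer is 6088/489.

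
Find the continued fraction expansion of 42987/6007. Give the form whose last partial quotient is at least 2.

42987 = 7*6007 + 938
6007 = 6*938 + 379
938 = 2*379 + 180
379 = 2*180 + 19
180 = 9*19 + 9
19 = 2*9 + 1
9 = 9*1 + 0  (stop)
So 42987/6007 = [7; 6, 2, 2, 9, 2, 9].

[7; 6, 2, 2, 9, 2, 9]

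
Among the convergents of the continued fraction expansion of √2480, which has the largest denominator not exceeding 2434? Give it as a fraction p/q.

√2480 = [49; 1, 3, 1, 98, …] (period length 4).
Convergents:
  p_0/q_0 = 49/1
  p_1/q_1 = 50/1
  p_2/q_2 = 199/4
  p_3/q_3 = 249/5
  p_4/q_4 = 24601/494
  p_5/q_5 = 24850/499
  p_6/q_6 = 99151/1991
  p_7/q_7 = 124001/2490
q_6 = 1991 ≤ 2434 < 2490 = q_7, so the answer is 99151/1991.

99151/1991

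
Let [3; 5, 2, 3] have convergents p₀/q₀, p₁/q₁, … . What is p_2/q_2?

Using pₖ = aₖpₖ₋₁ + pₖ₋₂, qₖ = aₖqₖ₋₁ + qₖ₋₂ (with p₋₁=1, p₋₂=0, q₋₁=0, q₋₂=1):
  k=0: a=3, p=3, q=1
  k=1: a=5, p=16, q=5
  k=2: a=2, p=35, q=11

35/11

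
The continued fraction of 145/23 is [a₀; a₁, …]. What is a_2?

145 = 6·23 + 7   →  a_0 = 6
23 = 3·7 + 2   →  a_1 = 3
7 = 3·2 + 1   →  a_2 = 3

3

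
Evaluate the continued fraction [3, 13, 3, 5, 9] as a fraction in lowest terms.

6018/1957

Fold from the inside: start with 9/1.
  5 + 1/9 = 46/9
  3 + 9/46 = 147/46
  13 + 46/147 = 1957/147
  3 + 147/1957 = 6018/1957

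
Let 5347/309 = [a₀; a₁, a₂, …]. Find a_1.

5347 = 17·309 + 94   →  a_0 = 17
309 = 3·94 + 27   →  a_1 = 3

3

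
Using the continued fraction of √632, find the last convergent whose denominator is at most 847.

√632 = [25; 7, 6, 7, 50, …] (period length 4).
Convergents:
  p_0/q_0 = 25/1
  p_1/q_1 = 176/7
  p_2/q_2 = 1081/43
  p_3/q_3 = 7743/308
  p_4/q_4 = 388231/15443
q_3 = 308 ≤ 847 < 15443 = q_4, so the answer is 7743/308.

7743/308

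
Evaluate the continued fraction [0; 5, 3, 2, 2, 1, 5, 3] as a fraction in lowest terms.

Fold from the inside: start with 3/1.
  5 + 1/3 = 16/3
  1 + 3/16 = 19/16
  2 + 16/19 = 54/19
  2 + 19/54 = 127/54
  3 + 54/127 = 435/127
  5 + 127/435 = 2302/435
  0 + 435/2302 = 435/2302

435/2302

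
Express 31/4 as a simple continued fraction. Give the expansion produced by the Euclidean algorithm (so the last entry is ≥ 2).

[7; 1, 3]

31 = 7×4 + 3
4 = 1×3 + 1
3 = 3×1 + 0  (stop)
So 31/4 = [7; 1, 3].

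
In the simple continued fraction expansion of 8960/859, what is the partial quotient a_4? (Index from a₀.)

6

8960 = 10·859 + 370   →  a_0 = 10
859 = 2·370 + 119   →  a_1 = 2
370 = 3·119 + 13   →  a_2 = 3
119 = 9·13 + 2   →  a_3 = 9
13 = 6·2 + 1   →  a_4 = 6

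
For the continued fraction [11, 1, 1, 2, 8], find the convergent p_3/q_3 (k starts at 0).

58/5

Using pₖ = aₖpₖ₋₁ + pₖ₋₂, qₖ = aₖqₖ₋₁ + qₖ₋₂ (with p₋₁=1, p₋₂=0, q₋₁=0, q₋₂=1):
  k=0: a=11, p=11, q=1
  k=1: a=1, p=12, q=1
  k=2: a=1, p=23, q=2
  k=3: a=2, p=58, q=5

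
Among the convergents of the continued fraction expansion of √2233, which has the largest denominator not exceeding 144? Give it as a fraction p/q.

2599/55

√2233 = [47; 3, 1, 12, 1, 3, 94, …] (period length 6).
Convergents:
  p_0/q_0 = 47/1
  p_1/q_1 = 142/3
  p_2/q_2 = 189/4
  p_3/q_3 = 2410/51
  p_4/q_4 = 2599/55
  p_5/q_5 = 10207/216
q_4 = 55 ≤ 144 < 216 = q_5, so the answer is 2599/55.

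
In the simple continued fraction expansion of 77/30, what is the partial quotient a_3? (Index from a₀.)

3

77 = 2·30 + 17   →  a_0 = 2
30 = 1·17 + 13   →  a_1 = 1
17 = 1·13 + 4   →  a_2 = 1
13 = 3·4 + 1   →  a_3 = 3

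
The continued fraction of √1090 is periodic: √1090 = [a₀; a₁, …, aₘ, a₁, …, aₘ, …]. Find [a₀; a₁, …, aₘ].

a₀ = ⌊√1090⌋ = 33.

[33; 66]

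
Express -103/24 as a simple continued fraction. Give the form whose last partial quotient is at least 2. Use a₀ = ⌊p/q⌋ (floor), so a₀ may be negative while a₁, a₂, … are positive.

[-5; 1, 2, 2, 3]

-103 = -5×24 + 17
24 = 1×17 + 7
17 = 2×7 + 3
7 = 2×3 + 1
3 = 3×1 + 0  (stop)
So -103/24 = [-5; 1, 2, 2, 3].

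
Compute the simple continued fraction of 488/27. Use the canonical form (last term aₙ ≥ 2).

[18; 13, 2]

488 = 18·27 + 2
27 = 13·2 + 1
2 = 2·1 + 0  (stop)
So 488/27 = [18; 13, 2].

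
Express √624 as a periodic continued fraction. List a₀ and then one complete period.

a₀ = ⌊√624⌋ = 24.
With m₀=0, d₀=1 and mₖ₊₁ = dₖaₖ − mₖ, dₖ₊₁ = (n − mₖ₊₁²)/dₖ, aₖ₊₁ = ⌊(a₀+mₖ₊₁)/dₖ₊₁⌋:
  k=1: m=24, d=48, a=1
  k=2: m=24, d=1, a=48
d=1 and a=2a₀=48 at k=2, so the next step gives (m, d) = (24, 48) again — its k=1 value — and the period has length 2.

[24; 1, 48]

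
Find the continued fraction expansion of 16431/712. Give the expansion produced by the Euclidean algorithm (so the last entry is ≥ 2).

16431 = 23*712 + 55
712 = 12*55 + 52
55 = 1*52 + 3
52 = 17*3 + 1
3 = 3*1 + 0  (stop)
So 16431/712 = [23; 12, 1, 17, 3].

[23; 12, 1, 17, 3]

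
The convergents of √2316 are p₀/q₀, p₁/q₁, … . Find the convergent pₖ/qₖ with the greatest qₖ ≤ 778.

37008/769

√2316 = [48; 8, 96, …] (period length 2).
Convergents:
  p_0/q_0 = 48/1
  p_1/q_1 = 385/8
  p_2/q_2 = 37008/769
  p_3/q_3 = 296449/6160
q_2 = 769 ≤ 778 < 6160 = q_3, so the answer is 37008/769.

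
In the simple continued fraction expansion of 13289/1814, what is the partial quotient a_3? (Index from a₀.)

2

13289 = 7·1814 + 591   →  a_0 = 7
1814 = 3·591 + 41   →  a_1 = 3
591 = 14·41 + 17   →  a_2 = 14
41 = 2·17 + 7   →  a_3 = 2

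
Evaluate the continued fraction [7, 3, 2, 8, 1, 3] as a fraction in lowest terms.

Fold from the inside: start with 3/1.
  1 + 1/3 = 4/3
  8 + 3/4 = 35/4
  2 + 4/35 = 74/35
  3 + 35/74 = 257/74
  7 + 74/257 = 1873/257

1873/257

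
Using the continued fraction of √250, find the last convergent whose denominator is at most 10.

79/5

√250 = [15; 1, 4, 3, 3, 4, 1, 30, …] (period length 7).
Convergents:
  p_0/q_0 = 15/1
  p_1/q_1 = 16/1
  p_2/q_2 = 79/5
  p_3/q_3 = 253/16
q_2 = 5 ≤ 10 < 16 = q_3, so the answer is 79/5.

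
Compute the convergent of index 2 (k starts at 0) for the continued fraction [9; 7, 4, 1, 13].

Using pₖ = aₖpₖ₋₁ + pₖ₋₂, qₖ = aₖqₖ₋₁ + qₖ₋₂ (with p₋₁=1, p₋₂=0, q₋₁=0, q₋₂=1):
  k=0: a=9, p=9, q=1
  k=1: a=7, p=64, q=7
  k=2: a=4, p=265, q=29

265/29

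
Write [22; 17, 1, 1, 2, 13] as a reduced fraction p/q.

26005/1179

Using pₖ = aₖpₖ₋₁ + pₖ₋₂ and qₖ = aₖqₖ₋₁ + qₖ₋₂:
  k=0: a=22, p=22, q=1
  k=1: a=17, p=375, q=17
  k=2: a=1, p=397, q=18
  k=3: a=1, p=772, q=35
  k=4: a=2, p=1941, q=88
  k=5: a=13, p=26005, q=1179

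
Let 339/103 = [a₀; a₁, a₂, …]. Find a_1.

339 = 3·103 + 30   →  a_0 = 3
103 = 3·30 + 13   →  a_1 = 3

3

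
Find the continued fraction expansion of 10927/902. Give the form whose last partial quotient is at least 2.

10927 = 12*902 + 103
902 = 8*103 + 78
103 = 1*78 + 25
78 = 3*25 + 3
25 = 8*3 + 1
3 = 3*1 + 0  (stop)
So 10927/902 = [12; 8, 1, 3, 8, 3].

[12; 8, 1, 3, 8, 3]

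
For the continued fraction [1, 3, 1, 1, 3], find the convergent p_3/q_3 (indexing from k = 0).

Using pₖ = aₖpₖ₋₁ + pₖ₋₂, qₖ = aₖqₖ₋₁ + qₖ₋₂ (with p₋₁=1, p₋₂=0, q₋₁=0, q₋₂=1):
  k=0: a=1, p=1, q=1
  k=1: a=3, p=4, q=3
  k=2: a=1, p=5, q=4
  k=3: a=1, p=9, q=7

9/7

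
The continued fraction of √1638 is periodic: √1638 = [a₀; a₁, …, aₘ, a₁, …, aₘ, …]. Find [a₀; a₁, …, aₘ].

a₀ = ⌊√1638⌋ = 40.
With m₀=0, d₀=1 and mₖ₊₁ = dₖaₖ − mₖ, dₖ₊₁ = (n − mₖ₊₁²)/dₖ, aₖ₊₁ = ⌊(a₀+mₖ₊₁)/dₖ₊₁⌋:
  k=1: m=40, d=38, a=2
  k=2: m=36, d=9, a=8
  k=3: m=36, d=38, a=2
  k=4: m=40, d=1, a=80
d=1 and a=2a₀=80 at k=4, so the next step gives (m, d) = (40, 38) again — its k=1 value — and the period has length 4.

[40; 2, 8, 2, 80]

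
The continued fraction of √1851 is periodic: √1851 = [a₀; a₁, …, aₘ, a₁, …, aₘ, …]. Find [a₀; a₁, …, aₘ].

a₀ = ⌊√1851⌋ = 43.
With m₀=0, d₀=1 and mₖ₊₁ = dₖaₖ − mₖ, dₖ₊₁ = (n − mₖ₊₁²)/dₖ, aₖ₊₁ = ⌊(a₀+mₖ₊₁)/dₖ₊₁⌋:
  k=1: m=43, d=2, a=43
  k=2: m=43, d=1, a=86
d=1 and a=2a₀=86 at k=2, so the next step gives (m, d) = (43, 2) again — its k=1 value — and the period has length 2.

[43; 43, 86]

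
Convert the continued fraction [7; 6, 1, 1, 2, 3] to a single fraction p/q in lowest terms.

Fold from the inside: start with 3/1.
  2 + 1/3 = 7/3
  1 + 3/7 = 10/7
  1 + 7/10 = 17/10
  6 + 10/17 = 112/17
  7 + 17/112 = 801/112

801/112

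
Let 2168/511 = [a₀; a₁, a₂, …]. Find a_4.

2168 = 4·511 + 124   →  a_0 = 4
511 = 4·124 + 15   →  a_1 = 4
124 = 8·15 + 4   →  a_2 = 8
15 = 3·4 + 3   →  a_3 = 3
4 = 1·3 + 1   →  a_4 = 1

1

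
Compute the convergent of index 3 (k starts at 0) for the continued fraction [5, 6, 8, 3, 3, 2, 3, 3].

Using pₖ = aₖpₖ₋₁ + pₖ₋₂, qₖ = aₖqₖ₋₁ + qₖ₋₂ (with p₋₁=1, p₋₂=0, q₋₁=0, q₋₂=1):
  k=0: a=5, p=5, q=1
  k=1: a=6, p=31, q=6
  k=2: a=8, p=253, q=49
  k=3: a=3, p=790, q=153

790/153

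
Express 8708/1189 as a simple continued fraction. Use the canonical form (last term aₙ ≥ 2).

8708 = 7·1189 + 385
1189 = 3·385 + 34
385 = 11·34 + 11
34 = 3·11 + 1
11 = 11·1 + 0  (stop)
So 8708/1189 = [7; 3, 11, 3, 11].

[7; 3, 11, 3, 11]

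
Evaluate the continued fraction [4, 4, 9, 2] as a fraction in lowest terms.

331/78

Fold from the inside: start with 2/1.
  9 + 1/2 = 19/2
  4 + 2/19 = 78/19
  4 + 19/78 = 331/78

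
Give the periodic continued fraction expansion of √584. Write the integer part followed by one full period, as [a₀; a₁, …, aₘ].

a₀ = ⌊√584⌋ = 24.
With m₀=0, d₀=1 and mₖ₊₁ = dₖaₖ − mₖ, dₖ₊₁ = (n − mₖ₊₁²)/dₖ, aₖ₊₁ = ⌊(a₀+mₖ₊₁)/dₖ₊₁⌋:
  k=1: m=24, d=8, a=6
  k=2: m=24, d=1, a=48
d=1 and a=2a₀=48 at k=2, so the next step gives (m, d) = (24, 8) again — its k=1 value — and the period has length 2.

[24; 6, 48]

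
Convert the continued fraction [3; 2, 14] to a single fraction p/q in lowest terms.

Fold from the inside: start with 14/1.
  2 + 1/14 = 29/14
  3 + 14/29 = 101/29

101/29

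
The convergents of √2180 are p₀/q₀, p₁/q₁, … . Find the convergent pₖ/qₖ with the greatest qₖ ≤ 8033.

√2180 = [46; 1, 2, 4, 2, 1, 92, …] (period length 6).
Convergents:
  p_0/q_0 = 46/1
  p_1/q_1 = 47/1
  p_2/q_2 = 140/3
  p_3/q_3 = 607/13
  p_4/q_4 = 1354/29
  p_5/q_5 = 1961/42
  p_6/q_6 = 181766/3893
  p_7/q_7 = 183727/3935
  p_8/q_8 = 549220/11763
q_7 = 3935 ≤ 8033 < 11763 = q_8, so the answer is 183727/3935.

183727/3935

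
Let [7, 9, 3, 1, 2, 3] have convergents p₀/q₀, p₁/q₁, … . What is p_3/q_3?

263/37

Using pₖ = aₖpₖ₋₁ + pₖ₋₂, qₖ = aₖqₖ₋₁ + qₖ₋₂ (with p₋₁=1, p₋₂=0, q₋₁=0, q₋₂=1):
  k=0: a=7, p=7, q=1
  k=1: a=9, p=64, q=9
  k=2: a=3, p=199, q=28
  k=3: a=1, p=263, q=37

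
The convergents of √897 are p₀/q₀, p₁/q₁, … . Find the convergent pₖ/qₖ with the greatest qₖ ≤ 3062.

35910/1199

√897 = [29; 1, 18, 1, 58, …] (period length 4).
Convergents:
  p_0/q_0 = 29/1
  p_1/q_1 = 30/1
  p_2/q_2 = 569/19
  p_3/q_3 = 599/20
  p_4/q_4 = 35311/1179
  p_5/q_5 = 35910/1199
  p_6/q_6 = 681691/22761
q_5 = 1199 ≤ 3062 < 22761 = q_6, so the answer is 35910/1199.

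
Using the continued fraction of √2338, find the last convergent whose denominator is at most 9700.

√2338 = [48; 2, 1, 5, 48, 5, 1, 2, 96, …] (period length 8).
Convergents:
  p_0/q_0 = 48/1
  p_1/q_1 = 97/2
  p_2/q_2 = 145/3
  p_3/q_3 = 822/17
  p_4/q_4 = 39601/819
  p_5/q_5 = 198827/4112
  p_6/q_6 = 238428/4931
  p_7/q_7 = 675683/13974
q_6 = 4931 ≤ 9700 < 13974 = q_7, so the answer is 238428/4931.

238428/4931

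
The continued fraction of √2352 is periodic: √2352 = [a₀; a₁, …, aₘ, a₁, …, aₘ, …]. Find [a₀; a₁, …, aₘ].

[48; 2, 96]

a₀ = ⌊√2352⌋ = 48.
With m₀=0, d₀=1 and mₖ₊₁ = dₖaₖ − mₖ, dₖ₊₁ = (n − mₖ₊₁²)/dₖ, aₖ₊₁ = ⌊(a₀+mₖ₊₁)/dₖ₊₁⌋:
  k=1: m=48, d=48, a=2
  k=2: m=48, d=1, a=96
d=1 and a=2a₀=96 at k=2, so the next step gives (m, d) = (48, 48) again — its k=1 value — and the period has length 2.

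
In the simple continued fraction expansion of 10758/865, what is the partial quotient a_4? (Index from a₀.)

7

10758 = 12·865 + 378   →  a_0 = 12
865 = 2·378 + 109   →  a_1 = 2
378 = 3·109 + 51   →  a_2 = 3
109 = 2·51 + 7   →  a_3 = 2
51 = 7·7 + 2   →  a_4 = 7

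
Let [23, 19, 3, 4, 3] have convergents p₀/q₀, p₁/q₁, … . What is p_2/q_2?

Using pₖ = aₖpₖ₋₁ + pₖ₋₂, qₖ = aₖqₖ₋₁ + qₖ₋₂ (with p₋₁=1, p₋₂=0, q₋₁=0, q₋₂=1):
  k=0: a=23, p=23, q=1
  k=1: a=19, p=438, q=19
  k=2: a=3, p=1337, q=58

1337/58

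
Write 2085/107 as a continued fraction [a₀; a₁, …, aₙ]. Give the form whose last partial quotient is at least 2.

2085 = 19·107 + 52
107 = 2·52 + 3
52 = 17·3 + 1
3 = 3·1 + 0  (stop)
So 2085/107 = [19; 2, 17, 3].

[19; 2, 17, 3]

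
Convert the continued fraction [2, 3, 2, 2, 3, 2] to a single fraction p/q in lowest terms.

Using pₖ = aₖpₖ₋₁ + pₖ₋₂ and qₖ = aₖqₖ₋₁ + qₖ₋₂:
  k=0: a=2, p=2, q=1
  k=1: a=3, p=7, q=3
  k=2: a=2, p=16, q=7
  k=3: a=2, p=39, q=17
  k=4: a=3, p=133, q=58
  k=5: a=2, p=305, q=133

305/133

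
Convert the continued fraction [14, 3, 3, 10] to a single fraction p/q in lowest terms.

1473/103

Using pₖ = aₖpₖ₋₁ + pₖ₋₂ and qₖ = aₖqₖ₋₁ + qₖ₋₂:
  k=0: a=14, p=14, q=1
  k=1: a=3, p=43, q=3
  k=2: a=3, p=143, q=10
  k=3: a=10, p=1473, q=103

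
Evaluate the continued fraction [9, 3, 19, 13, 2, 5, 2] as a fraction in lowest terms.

Using pₖ = aₖpₖ₋₁ + pₖ₋₂ and qₖ = aₖqₖ₋₁ + qₖ₋₂:
  k=0: a=9, p=9, q=1
  k=1: a=3, p=28, q=3
  k=2: a=19, p=541, q=58
  k=3: a=13, p=7061, q=757
  k=4: a=2, p=14663, q=1572
  k=5: a=5, p=80376, q=8617
  k=6: a=2, p=175415, q=18806

175415/18806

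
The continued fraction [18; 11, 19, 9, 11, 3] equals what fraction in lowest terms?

1180657/65264

Fold from the inside: start with 3/1.
  11 + 1/3 = 34/3
  9 + 3/34 = 309/34
  19 + 34/309 = 5905/309
  11 + 309/5905 = 65264/5905
  18 + 5905/65264 = 1180657/65264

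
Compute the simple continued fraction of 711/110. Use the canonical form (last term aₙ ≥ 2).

711 = 6·110 + 51
110 = 2·51 + 8
51 = 6·8 + 3
8 = 2·3 + 2
3 = 1·2 + 1
2 = 2·1 + 0  (stop)
So 711/110 = [6; 2, 6, 2, 1, 2].

[6; 2, 6, 2, 1, 2]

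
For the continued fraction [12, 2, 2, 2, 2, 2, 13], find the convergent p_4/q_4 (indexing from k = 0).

360/29

Using pₖ = aₖpₖ₋₁ + pₖ₋₂, qₖ = aₖqₖ₋₁ + qₖ₋₂ (with p₋₁=1, p₋₂=0, q₋₁=0, q₋₂=1):
  k=0: a=12, p=12, q=1
  k=1: a=2, p=25, q=2
  k=2: a=2, p=62, q=5
  k=3: a=2, p=149, q=12
  k=4: a=2, p=360, q=29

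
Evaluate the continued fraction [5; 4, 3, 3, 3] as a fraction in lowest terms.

743/142

Using pₖ = aₖpₖ₋₁ + pₖ₋₂ and qₖ = aₖqₖ₋₁ + qₖ₋₂:
  k=0: a=5, p=5, q=1
  k=1: a=4, p=21, q=4
  k=2: a=3, p=68, q=13
  k=3: a=3, p=225, q=43
  k=4: a=3, p=743, q=142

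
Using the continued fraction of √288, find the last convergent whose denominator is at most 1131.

√288 = [16; 1, 32, …] (period length 2).
Convergents:
  p_0/q_0 = 16/1
  p_1/q_1 = 17/1
  p_2/q_2 = 560/33
  p_3/q_3 = 577/34
  p_4/q_4 = 19024/1121
  p_5/q_5 = 19601/1155
q_4 = 1121 ≤ 1131 < 1155 = q_5, so the answer is 19024/1121.

19024/1121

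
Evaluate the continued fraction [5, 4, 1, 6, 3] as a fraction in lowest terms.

557/107

Using pₖ = aₖpₖ₋₁ + pₖ₋₂ and qₖ = aₖqₖ₋₁ + qₖ₋₂:
  k=0: a=5, p=5, q=1
  k=1: a=4, p=21, q=4
  k=2: a=1, p=26, q=5
  k=3: a=6, p=177, q=34
  k=4: a=3, p=557, q=107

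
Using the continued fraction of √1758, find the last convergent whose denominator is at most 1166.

√1758 = [41; 1, 12, 1, 82, …] (period length 4).
Convergents:
  p_0/q_0 = 41/1
  p_1/q_1 = 42/1
  p_2/q_2 = 545/13
  p_3/q_3 = 587/14
  p_4/q_4 = 48679/1161
  p_5/q_5 = 49266/1175
q_4 = 1161 ≤ 1166 < 1175 = q_5, so the answer is 48679/1161.

48679/1161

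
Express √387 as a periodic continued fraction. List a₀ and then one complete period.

[19; 1, 2, 19, 2, 1, 38]

a₀ = ⌊√387⌋ = 19.
With m₀=0, d₀=1 and mₖ₊₁ = dₖaₖ − mₖ, dₖ₊₁ = (n − mₖ₊₁²)/dₖ, aₖ₊₁ = ⌊(a₀+mₖ₊₁)/dₖ₊₁⌋:
  k=1: m=19, d=26, a=1
  k=2: m=7, d=13, a=2
  k=3: m=19, d=2, a=19
  k=4: m=19, d=13, a=2
  k=5: m=7, d=26, a=1
  k=6: m=19, d=1, a=38
d=1 and a=2a₀=38 at k=6, so the next step gives (m, d) = (19, 26) again — its k=1 value — and the period has length 6.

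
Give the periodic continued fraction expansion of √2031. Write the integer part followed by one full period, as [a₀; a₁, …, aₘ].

[45; 15, 90]

a₀ = ⌊√2031⌋ = 45.
With m₀=0, d₀=1 and mₖ₊₁ = dₖaₖ − mₖ, dₖ₊₁ = (n − mₖ₊₁²)/dₖ, aₖ₊₁ = ⌊(a₀+mₖ₊₁)/dₖ₊₁⌋:
  k=1: m=45, d=6, a=15
  k=2: m=45, d=1, a=90
d=1 and a=2a₀=90 at k=2, so the next step gives (m, d) = (45, 6) again — its k=1 value — and the period has length 2.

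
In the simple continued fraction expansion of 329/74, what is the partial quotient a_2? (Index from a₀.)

329 = 4·74 + 33   →  a_0 = 4
74 = 2·33 + 8   →  a_1 = 2
33 = 4·8 + 1   →  a_2 = 4

4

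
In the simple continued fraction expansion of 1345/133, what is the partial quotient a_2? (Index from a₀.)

1345 = 10·133 + 15   →  a_0 = 10
133 = 8·15 + 13   →  a_1 = 8
15 = 1·13 + 2   →  a_2 = 1

1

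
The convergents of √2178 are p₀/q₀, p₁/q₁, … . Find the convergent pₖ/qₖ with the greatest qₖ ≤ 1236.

19601/420

√2178 = [46; 1, 2, 46, 2, 1, 92, …] (period length 6).
Convergents:
  p_0/q_0 = 46/1
  p_1/q_1 = 47/1
  p_2/q_2 = 140/3
  p_3/q_3 = 6487/139
  p_4/q_4 = 13114/281
  p_5/q_5 = 19601/420
  p_6/q_6 = 1816406/38921
q_5 = 420 ≤ 1236 < 38921 = q_6, so the answer is 19601/420.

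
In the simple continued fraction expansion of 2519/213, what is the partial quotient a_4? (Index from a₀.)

3

2519 = 11·213 + 176   →  a_0 = 11
213 = 1·176 + 37   →  a_1 = 1
176 = 4·37 + 28   →  a_2 = 4
37 = 1·28 + 9   →  a_3 = 1
28 = 3·9 + 1   →  a_4 = 3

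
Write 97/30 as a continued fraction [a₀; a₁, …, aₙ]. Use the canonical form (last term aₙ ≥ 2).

97 = 3·30 + 7
30 = 4·7 + 2
7 = 3·2 + 1
2 = 2·1 + 0  (stop)
So 97/30 = [3; 4, 3, 2].

[3; 4, 3, 2]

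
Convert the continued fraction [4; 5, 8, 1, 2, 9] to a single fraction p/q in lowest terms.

Using pₖ = aₖpₖ₋₁ + pₖ₋₂ and qₖ = aₖqₖ₋₁ + qₖ₋₂:
  k=0: a=4, p=4, q=1
  k=1: a=5, p=21, q=5
  k=2: a=8, p=172, q=41
  k=3: a=1, p=193, q=46
  k=4: a=2, p=558, q=133
  k=5: a=9, p=5215, q=1243

5215/1243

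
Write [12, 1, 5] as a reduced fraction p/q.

77/6

Using pₖ = aₖpₖ₋₁ + pₖ₋₂ and qₖ = aₖqₖ₋₁ + qₖ₋₂:
  k=0: a=12, p=12, q=1
  k=1: a=1, p=13, q=1
  k=2: a=5, p=77, q=6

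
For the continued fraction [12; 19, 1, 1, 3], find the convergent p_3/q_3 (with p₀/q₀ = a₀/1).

470/39

Using pₖ = aₖpₖ₋₁ + pₖ₋₂, qₖ = aₖqₖ₋₁ + qₖ₋₂ (with p₋₁=1, p₋₂=0, q₋₁=0, q₋₂=1):
  k=0: a=12, p=12, q=1
  k=1: a=19, p=229, q=19
  k=2: a=1, p=241, q=20
  k=3: a=1, p=470, q=39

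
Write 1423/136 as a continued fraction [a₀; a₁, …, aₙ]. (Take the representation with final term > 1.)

[10; 2, 6, 3, 3]

1423 = 10*136 + 63
136 = 2*63 + 10
63 = 6*10 + 3
10 = 3*3 + 1
3 = 3*1 + 0  (stop)
So 1423/136 = [10; 2, 6, 3, 3].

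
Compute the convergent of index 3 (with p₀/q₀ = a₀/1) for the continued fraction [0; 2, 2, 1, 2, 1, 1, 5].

Using pₖ = aₖpₖ₋₁ + pₖ₋₂, qₖ = aₖqₖ₋₁ + qₖ₋₂ (with p₋₁=1, p₋₂=0, q₋₁=0, q₋₂=1):
  k=0: a=0, p=0, q=1
  k=1: a=2, p=1, q=2
  k=2: a=2, p=2, q=5
  k=3: a=1, p=3, q=7

3/7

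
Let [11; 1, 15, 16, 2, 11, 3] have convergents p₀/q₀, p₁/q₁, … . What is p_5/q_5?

72665/6087

Using pₖ = aₖpₖ₋₁ + pₖ₋₂, qₖ = aₖqₖ₋₁ + qₖ₋₂ (with p₋₁=1, p₋₂=0, q₋₁=0, q₋₂=1):
  k=0: a=11, p=11, q=1
  k=1: a=1, p=12, q=1
  k=2: a=15, p=191, q=16
  k=3: a=16, p=3068, q=257
  k=4: a=2, p=6327, q=530
  k=5: a=11, p=72665, q=6087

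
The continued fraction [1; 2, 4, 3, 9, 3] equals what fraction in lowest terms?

1215/839

Using pₖ = aₖpₖ₋₁ + pₖ₋₂ and qₖ = aₖqₖ₋₁ + qₖ₋₂:
  k=0: a=1, p=1, q=1
  k=1: a=2, p=3, q=2
  k=2: a=4, p=13, q=9
  k=3: a=3, p=42, q=29
  k=4: a=9, p=391, q=270
  k=5: a=3, p=1215, q=839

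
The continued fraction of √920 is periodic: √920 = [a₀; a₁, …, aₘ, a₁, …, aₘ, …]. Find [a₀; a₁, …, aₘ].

a₀ = ⌊√920⌋ = 30.
With m₀=0, d₀=1 and mₖ₊₁ = dₖaₖ − mₖ, dₖ₊₁ = (n − mₖ₊₁²)/dₖ, aₖ₊₁ = ⌊(a₀+mₖ₊₁)/dₖ₊₁⌋:
  k=1: m=30, d=20, a=3
  k=2: m=30, d=1, a=60
d=1 and a=2a₀=60 at k=2, so the next step gives (m, d) = (30, 20) again — its k=1 value — and the period has length 2.

[30; 3, 60]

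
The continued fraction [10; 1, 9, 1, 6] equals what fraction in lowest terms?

Using pₖ = aₖpₖ₋₁ + pₖ₋₂ and qₖ = aₖqₖ₋₁ + qₖ₋₂:
  k=0: a=10, p=10, q=1
  k=1: a=1, p=11, q=1
  k=2: a=9, p=109, q=10
  k=3: a=1, p=120, q=11
  k=4: a=6, p=829, q=76

829/76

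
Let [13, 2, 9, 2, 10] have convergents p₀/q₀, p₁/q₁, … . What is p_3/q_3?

539/40

Using pₖ = aₖpₖ₋₁ + pₖ₋₂, qₖ = aₖqₖ₋₁ + qₖ₋₂ (with p₋₁=1, p₋₂=0, q₋₁=0, q₋₂=1):
  k=0: a=13, p=13, q=1
  k=1: a=2, p=27, q=2
  k=2: a=9, p=256, q=19
  k=3: a=2, p=539, q=40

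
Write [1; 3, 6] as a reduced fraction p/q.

25/19

Using pₖ = aₖpₖ₋₁ + pₖ₋₂ and qₖ = aₖqₖ₋₁ + qₖ₋₂:
  k=0: a=1, p=1, q=1
  k=1: a=3, p=4, q=3
  k=2: a=6, p=25, q=19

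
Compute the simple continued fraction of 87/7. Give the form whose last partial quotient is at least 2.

87 = 12*7 + 3
7 = 2*3 + 1
3 = 3*1 + 0  (stop)
So 87/7 = [12; 2, 3].

[12; 2, 3]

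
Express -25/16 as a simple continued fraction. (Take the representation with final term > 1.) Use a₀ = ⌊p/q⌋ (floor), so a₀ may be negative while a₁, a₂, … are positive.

-25 = -2·16 + 7
16 = 2·7 + 2
7 = 3·2 + 1
2 = 2·1 + 0  (stop)
So -25/16 = [-2; 2, 3, 2].

[-2; 2, 3, 2]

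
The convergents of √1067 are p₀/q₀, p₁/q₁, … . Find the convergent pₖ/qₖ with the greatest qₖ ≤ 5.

√1067 = [32; 1, 1, 1, 64, …] (period length 4).
Convergents:
  p_0/q_0 = 32/1
  p_1/q_1 = 33/1
  p_2/q_2 = 65/2
  p_3/q_3 = 98/3
  p_4/q_4 = 6337/194
q_3 = 3 ≤ 5 < 194 = q_4, so the answer is 98/3.

98/3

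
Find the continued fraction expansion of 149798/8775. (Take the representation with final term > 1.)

[17; 14, 11, 1, 3, 13]

149798 = 17×8775 + 623
8775 = 14×623 + 53
623 = 11×53 + 40
53 = 1×40 + 13
40 = 3×13 + 1
13 = 13×1 + 0  (stop)
So 149798/8775 = [17; 14, 11, 1, 3, 13].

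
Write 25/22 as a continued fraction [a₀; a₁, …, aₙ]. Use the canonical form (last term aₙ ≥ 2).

25 = 1×22 + 3
22 = 7×3 + 1
3 = 3×1 + 0  (stop)
So 25/22 = [1; 7, 3].

[1; 7, 3]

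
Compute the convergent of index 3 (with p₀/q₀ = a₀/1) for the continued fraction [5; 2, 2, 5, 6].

Using pₖ = aₖpₖ₋₁ + pₖ₋₂, qₖ = aₖqₖ₋₁ + qₖ₋₂ (with p₋₁=1, p₋₂=0, q₋₁=0, q₋₂=1):
  k=0: a=5, p=5, q=1
  k=1: a=2, p=11, q=2
  k=2: a=2, p=27, q=5
  k=3: a=5, p=146, q=27

146/27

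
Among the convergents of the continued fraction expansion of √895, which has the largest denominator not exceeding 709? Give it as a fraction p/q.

21151/707

√895 = [29; 1, 10, 1, 58, …] (period length 4).
Convergents:
  p_0/q_0 = 29/1
  p_1/q_1 = 30/1
  p_2/q_2 = 329/11
  p_3/q_3 = 359/12
  p_4/q_4 = 21151/707
  p_5/q_5 = 21510/719
q_4 = 707 ≤ 709 < 719 = q_5, so the answer is 21151/707.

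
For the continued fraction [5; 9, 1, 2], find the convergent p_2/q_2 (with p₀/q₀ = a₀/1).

51/10

Using pₖ = aₖpₖ₋₁ + pₖ₋₂, qₖ = aₖqₖ₋₁ + qₖ₋₂ (with p₋₁=1, p₋₂=0, q₋₁=0, q₋₂=1):
  k=0: a=5, p=5, q=1
  k=1: a=9, p=46, q=9
  k=2: a=1, p=51, q=10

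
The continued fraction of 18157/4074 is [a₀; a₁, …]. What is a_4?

2

18157 = 4·4074 + 1861   →  a_0 = 4
4074 = 2·1861 + 352   →  a_1 = 2
1861 = 5·352 + 101   →  a_2 = 5
352 = 3·101 + 49   →  a_3 = 3
101 = 2·49 + 3   →  a_4 = 2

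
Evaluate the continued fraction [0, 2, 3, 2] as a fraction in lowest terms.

7/16

Fold from the inside: start with 2/1.
  3 + 1/2 = 7/2
  2 + 2/7 = 16/7
  0 + 7/16 = 7/16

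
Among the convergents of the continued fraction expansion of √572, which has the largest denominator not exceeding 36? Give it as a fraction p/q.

287/12

√572 = [23; 1, 10, 1, 46, …] (period length 4).
Convergents:
  p_0/q_0 = 23/1
  p_1/q_1 = 24/1
  p_2/q_2 = 263/11
  p_3/q_3 = 287/12
  p_4/q_4 = 13465/563
q_3 = 12 ≤ 36 < 563 = q_4, so the answer is 287/12.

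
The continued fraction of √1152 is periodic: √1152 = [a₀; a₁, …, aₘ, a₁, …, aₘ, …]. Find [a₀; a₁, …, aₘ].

[33; 1, 15, 1, 66]

a₀ = ⌊√1152⌋ = 33.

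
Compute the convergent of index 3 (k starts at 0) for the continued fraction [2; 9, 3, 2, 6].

137/65

Using pₖ = aₖpₖ₋₁ + pₖ₋₂, qₖ = aₖqₖ₋₁ + qₖ₋₂ (with p₋₁=1, p₋₂=0, q₋₁=0, q₋₂=1):
  k=0: a=2, p=2, q=1
  k=1: a=9, p=19, q=9
  k=2: a=3, p=59, q=28
  k=3: a=2, p=137, q=65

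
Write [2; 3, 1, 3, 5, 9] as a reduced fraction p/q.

1645/726

Using pₖ = aₖpₖ₋₁ + pₖ₋₂ and qₖ = aₖqₖ₋₁ + qₖ₋₂:
  k=0: a=2, p=2, q=1
  k=1: a=3, p=7, q=3
  k=2: a=1, p=9, q=4
  k=3: a=3, p=34, q=15
  k=4: a=5, p=179, q=79
  k=5: a=9, p=1645, q=726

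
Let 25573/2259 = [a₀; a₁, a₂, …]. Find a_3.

25573 = 11·2259 + 724   →  a_0 = 11
2259 = 3·724 + 87   →  a_1 = 3
724 = 8·87 + 28   →  a_2 = 8
87 = 3·28 + 3   →  a_3 = 3

3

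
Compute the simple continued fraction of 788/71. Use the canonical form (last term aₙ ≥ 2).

[11; 10, 7]

788 = 11*71 + 7
71 = 10*7 + 1
7 = 7*1 + 0  (stop)
So 788/71 = [11; 10, 7].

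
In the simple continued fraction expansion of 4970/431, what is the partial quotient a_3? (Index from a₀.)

7

4970 = 11·431 + 229   →  a_0 = 11
431 = 1·229 + 202   →  a_1 = 1
229 = 1·202 + 27   →  a_2 = 1
202 = 7·27 + 13   →  a_3 = 7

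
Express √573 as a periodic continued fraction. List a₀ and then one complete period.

a₀ = ⌊√573⌋ = 23.
With m₀=0, d₀=1 and mₖ₊₁ = dₖaₖ − mₖ, dₖ₊₁ = (n − mₖ₊₁²)/dₖ, aₖ₊₁ = ⌊(a₀+mₖ₊₁)/dₖ₊₁⌋:
  k=1: m=23, d=44, a=1
  k=2: m=21, d=3, a=14
  k=3: m=21, d=44, a=1
  k=4: m=23, d=1, a=46
d=1 and a=2a₀=46 at k=4, so the next step gives (m, d) = (23, 44) again — its k=1 value — and the period has length 4.

[23; 1, 14, 1, 46]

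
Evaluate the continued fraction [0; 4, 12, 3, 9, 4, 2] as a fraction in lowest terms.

Using pₖ = aₖpₖ₋₁ + pₖ₋₂ and qₖ = aₖqₖ₋₁ + qₖ₋₂:
  k=0: a=0, p=0, q=1
  k=1: a=4, p=1, q=4
  k=2: a=12, p=12, q=49
  k=3: a=3, p=37, q=151
  k=4: a=9, p=345, q=1408
  k=5: a=4, p=1417, q=5783
  k=6: a=2, p=3179, q=12974

3179/12974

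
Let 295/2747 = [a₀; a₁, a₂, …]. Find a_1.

9

295 = 0·2747 + 295   →  a_0 = 0
2747 = 9·295 + 92   →  a_1 = 9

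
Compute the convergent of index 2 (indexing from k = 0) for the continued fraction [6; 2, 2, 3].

Using pₖ = aₖpₖ₋₁ + pₖ₋₂, qₖ = aₖqₖ₋₁ + qₖ₋₂ (with p₋₁=1, p₋₂=0, q₋₁=0, q₋₂=1):
  k=0: a=6, p=6, q=1
  k=1: a=2, p=13, q=2
  k=2: a=2, p=32, q=5

32/5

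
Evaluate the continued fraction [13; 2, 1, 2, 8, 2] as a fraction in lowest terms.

1899/142

Using pₖ = aₖpₖ₋₁ + pₖ₋₂ and qₖ = aₖqₖ₋₁ + qₖ₋₂:
  k=0: a=13, p=13, q=1
  k=1: a=2, p=27, q=2
  k=2: a=1, p=40, q=3
  k=3: a=2, p=107, q=8
  k=4: a=8, p=896, q=67
  k=5: a=2, p=1899, q=142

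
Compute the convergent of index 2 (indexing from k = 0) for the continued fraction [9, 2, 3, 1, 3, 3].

Using pₖ = aₖpₖ₋₁ + pₖ₋₂, qₖ = aₖqₖ₋₁ + qₖ₋₂ (with p₋₁=1, p₋₂=0, q₋₁=0, q₋₂=1):
  k=0: a=9, p=9, q=1
  k=1: a=2, p=19, q=2
  k=2: a=3, p=66, q=7

66/7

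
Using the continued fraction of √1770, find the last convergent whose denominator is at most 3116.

49518/1177

√1770 = [42; 14, 84, …] (period length 2).
Convergents:
  p_0/q_0 = 42/1
  p_1/q_1 = 589/14
  p_2/q_2 = 49518/1177
  p_3/q_3 = 693841/16492
q_2 = 1177 ≤ 3116 < 16492 = q_3, so the answer is 49518/1177.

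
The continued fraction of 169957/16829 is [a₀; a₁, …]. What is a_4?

15

169957 = 10·16829 + 1667   →  a_0 = 10
16829 = 10·1667 + 159   →  a_1 = 10
1667 = 10·159 + 77   →  a_2 = 10
159 = 2·77 + 5   →  a_3 = 2
77 = 15·5 + 2   →  a_4 = 15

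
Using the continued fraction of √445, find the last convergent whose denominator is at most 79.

443/21

√445 = [21; 10, 1, 1, 10, 42, …] (period length 5).
Convergents:
  p_0/q_0 = 21/1
  p_1/q_1 = 211/10
  p_2/q_2 = 232/11
  p_3/q_3 = 443/21
  p_4/q_4 = 4662/221
q_3 = 21 ≤ 79 < 221 = q_4, so the answer is 443/21.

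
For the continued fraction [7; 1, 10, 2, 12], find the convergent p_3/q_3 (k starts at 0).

182/23

Using pₖ = aₖpₖ₋₁ + pₖ₋₂, qₖ = aₖqₖ₋₁ + qₖ₋₂ (with p₋₁=1, p₋₂=0, q₋₁=0, q₋₂=1):
  k=0: a=7, p=7, q=1
  k=1: a=1, p=8, q=1
  k=2: a=10, p=87, q=11
  k=3: a=2, p=182, q=23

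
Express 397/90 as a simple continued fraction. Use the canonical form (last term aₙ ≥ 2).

397 = 4*90 + 37
90 = 2*37 + 16
37 = 2*16 + 5
16 = 3*5 + 1
5 = 5*1 + 0  (stop)
So 397/90 = [4; 2, 2, 3, 5].

[4; 2, 2, 3, 5]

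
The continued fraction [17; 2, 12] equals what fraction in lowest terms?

Fold from the inside: start with 12/1.
  2 + 1/12 = 25/12
  17 + 12/25 = 437/25

437/25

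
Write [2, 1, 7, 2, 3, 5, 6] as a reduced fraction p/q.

5564/1931

Fold from the inside: start with 6/1.
  5 + 1/6 = 31/6
  3 + 6/31 = 99/31
  2 + 31/99 = 229/99
  7 + 99/229 = 1702/229
  1 + 229/1702 = 1931/1702
  2 + 1702/1931 = 5564/1931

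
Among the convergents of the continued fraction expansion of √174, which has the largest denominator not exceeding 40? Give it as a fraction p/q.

√174 = [13; 5, 4, 5, 26, …] (period length 4).
Convergents:
  p_0/q_0 = 13/1
  p_1/q_1 = 66/5
  p_2/q_2 = 277/21
  p_3/q_3 = 1451/110
q_2 = 21 ≤ 40 < 110 = q_3, so the answer is 277/21.

277/21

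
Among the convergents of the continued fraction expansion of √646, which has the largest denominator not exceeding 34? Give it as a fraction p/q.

√646 = [25; 2, 2, 2, 50, …] (period length 4).
Convergents:
  p_0/q_0 = 25/1
  p_1/q_1 = 51/2
  p_2/q_2 = 127/5
  p_3/q_3 = 305/12
  p_4/q_4 = 15377/605
q_3 = 12 ≤ 34 < 605 = q_4, so the answer is 305/12.

305/12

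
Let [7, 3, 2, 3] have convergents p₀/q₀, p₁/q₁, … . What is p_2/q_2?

51/7

Using pₖ = aₖpₖ₋₁ + pₖ₋₂, qₖ = aₖqₖ₋₁ + qₖ₋₂ (with p₋₁=1, p₋₂=0, q₋₁=0, q₋₂=1):
  k=0: a=7, p=7, q=1
  k=1: a=3, p=22, q=3
  k=2: a=2, p=51, q=7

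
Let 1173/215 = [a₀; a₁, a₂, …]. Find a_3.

6

1173 = 5·215 + 98   →  a_0 = 5
215 = 2·98 + 19   →  a_1 = 2
98 = 5·19 + 3   →  a_2 = 5
19 = 6·3 + 1   →  a_3 = 6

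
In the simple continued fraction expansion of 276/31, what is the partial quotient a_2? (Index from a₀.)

276 = 8·31 + 28   →  a_0 = 8
31 = 1·28 + 3   →  a_1 = 1
28 = 9·3 + 1   →  a_2 = 9

9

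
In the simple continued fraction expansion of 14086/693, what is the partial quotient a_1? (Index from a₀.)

14086 = 20·693 + 226   →  a_0 = 20
693 = 3·226 + 15   →  a_1 = 3

3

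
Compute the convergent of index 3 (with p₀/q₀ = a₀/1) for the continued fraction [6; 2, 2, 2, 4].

77/12

Using pₖ = aₖpₖ₋₁ + pₖ₋₂, qₖ = aₖqₖ₋₁ + qₖ₋₂ (with p₋₁=1, p₋₂=0, q₋₁=0, q₋₂=1):
  k=0: a=6, p=6, q=1
  k=1: a=2, p=13, q=2
  k=2: a=2, p=32, q=5
  k=3: a=2, p=77, q=12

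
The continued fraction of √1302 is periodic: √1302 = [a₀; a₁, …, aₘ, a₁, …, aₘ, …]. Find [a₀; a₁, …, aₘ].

a₀ = ⌊√1302⌋ = 36.
With m₀=0, d₀=1 and mₖ₊₁ = dₖaₖ − mₖ, dₖ₊₁ = (n − mₖ₊₁²)/dₖ, aₖ₊₁ = ⌊(a₀+mₖ₊₁)/dₖ₊₁⌋:
  k=1: m=36, d=6, a=12
  k=2: m=36, d=1, a=72
d=1 and a=2a₀=72 at k=2, so the next step gives (m, d) = (36, 6) again — its k=1 value — and the period has length 2.

[36; 12, 72]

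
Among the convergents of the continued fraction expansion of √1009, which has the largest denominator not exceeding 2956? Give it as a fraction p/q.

√1009 = [31; 1, 3, 3, 1, 62, …] (period length 5).
Convergents:
  p_0/q_0 = 31/1
  p_1/q_1 = 32/1
  p_2/q_2 = 127/4
  p_3/q_3 = 413/13
  p_4/q_4 = 540/17
  p_5/q_5 = 33893/1067
  p_6/q_6 = 34433/1084
  p_7/q_7 = 137192/4319
q_6 = 1084 ≤ 2956 < 4319 = q_7, so the answer is 34433/1084.

34433/1084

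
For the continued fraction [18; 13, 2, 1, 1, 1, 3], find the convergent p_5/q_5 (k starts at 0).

Using pₖ = aₖpₖ₋₁ + pₖ₋₂, qₖ = aₖqₖ₋₁ + qₖ₋₂ (with p₋₁=1, p₋₂=0, q₋₁=0, q₋₂=1):
  k=0: a=18, p=18, q=1
  k=1: a=13, p=235, q=13
  k=2: a=2, p=488, q=27
  k=3: a=1, p=723, q=40
  k=4: a=1, p=1211, q=67
  k=5: a=1, p=1934, q=107

1934/107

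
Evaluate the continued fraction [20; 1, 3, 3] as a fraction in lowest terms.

270/13

Fold from the inside: start with 3/1.
  3 + 1/3 = 10/3
  1 + 3/10 = 13/10
  20 + 10/13 = 270/13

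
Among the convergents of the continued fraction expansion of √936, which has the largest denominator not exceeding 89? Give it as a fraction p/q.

2111/69

√936 = [30; 1, 1, 2, 6, 2, 1, 1, 60, …] (period length 8).
Convergents:
  p_0/q_0 = 30/1
  p_1/q_1 = 31/1
  p_2/q_2 = 61/2
  p_3/q_3 = 153/5
  p_4/q_4 = 979/32
  p_5/q_5 = 2111/69
  p_6/q_6 = 3090/101
q_5 = 69 ≤ 89 < 101 = q_6, so the answer is 2111/69.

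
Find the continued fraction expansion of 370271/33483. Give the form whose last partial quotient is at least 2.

[11; 17, 9, 1, 15, 2, 2, 2]

370271 = 11*33483 + 1958
33483 = 17*1958 + 197
1958 = 9*197 + 185
197 = 1*185 + 12
185 = 15*12 + 5
12 = 2*5 + 2
5 = 2*2 + 1
2 = 2*1 + 0  (stop)
So 370271/33483 = [11; 17, 9, 1, 15, 2, 2, 2].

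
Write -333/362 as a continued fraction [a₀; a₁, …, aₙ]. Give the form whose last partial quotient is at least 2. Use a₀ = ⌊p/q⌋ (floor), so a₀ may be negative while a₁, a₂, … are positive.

-333 = -1*362 + 29
362 = 12*29 + 14
29 = 2*14 + 1
14 = 14*1 + 0  (stop)
So -333/362 = [-1; 12, 2, 14].

[-1; 12, 2, 14]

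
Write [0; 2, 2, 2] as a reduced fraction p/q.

5/12

Fold from the inside: start with 2/1.
  2 + 1/2 = 5/2
  2 + 2/5 = 12/5
  0 + 5/12 = 5/12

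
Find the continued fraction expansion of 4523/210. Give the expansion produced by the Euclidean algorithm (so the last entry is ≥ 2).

4523 = 21×210 + 113
210 = 1×113 + 97
113 = 1×97 + 16
97 = 6×16 + 1
16 = 16×1 + 0  (stop)
So 4523/210 = [21; 1, 1, 6, 16].

[21; 1, 1, 6, 16]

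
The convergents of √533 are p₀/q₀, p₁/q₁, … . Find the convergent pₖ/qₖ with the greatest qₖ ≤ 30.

√533 = [23; 11, 1, 1, 11, 46, …] (period length 5).
Convergents:
  p_0/q_0 = 23/1
  p_1/q_1 = 254/11
  p_2/q_2 = 277/12
  p_3/q_3 = 531/23
  p_4/q_4 = 6118/265
q_3 = 23 ≤ 30 < 265 = q_4, so the answer is 531/23.

531/23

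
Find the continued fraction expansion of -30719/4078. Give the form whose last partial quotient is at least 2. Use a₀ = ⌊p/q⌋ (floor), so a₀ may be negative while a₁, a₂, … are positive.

[-8; 2, 7, 9, 4, 7]

-30719 = -8·4078 + 1905
4078 = 2·1905 + 268
1905 = 7·268 + 29
268 = 9·29 + 7
29 = 4·7 + 1
7 = 7·1 + 0  (stop)
So -30719/4078 = [-8; 2, 7, 9, 4, 7].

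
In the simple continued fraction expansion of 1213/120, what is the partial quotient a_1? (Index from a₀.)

1213 = 10·120 + 13   →  a_0 = 10
120 = 9·13 + 3   →  a_1 = 9

9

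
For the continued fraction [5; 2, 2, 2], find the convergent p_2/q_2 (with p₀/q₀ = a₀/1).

27/5

Using pₖ = aₖpₖ₋₁ + pₖ₋₂, qₖ = aₖqₖ₋₁ + qₖ₋₂ (with p₋₁=1, p₋₂=0, q₋₁=0, q₋₂=1):
  k=0: a=5, p=5, q=1
  k=1: a=2, p=11, q=2
  k=2: a=2, p=27, q=5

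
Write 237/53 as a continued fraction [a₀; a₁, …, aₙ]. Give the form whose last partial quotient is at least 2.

[4; 2, 8, 3]

237 = 4*53 + 25
53 = 2*25 + 3
25 = 8*3 + 1
3 = 3*1 + 0  (stop)
So 237/53 = [4; 2, 8, 3].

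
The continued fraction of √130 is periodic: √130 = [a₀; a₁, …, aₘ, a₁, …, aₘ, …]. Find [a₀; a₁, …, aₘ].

[11; 2, 2, 22]

a₀ = ⌊√130⌋ = 11.
With m₀=0, d₀=1 and mₖ₊₁ = dₖaₖ − mₖ, dₖ₊₁ = (n − mₖ₊₁²)/dₖ, aₖ₊₁ = ⌊(a₀+mₖ₊₁)/dₖ₊₁⌋:
  k=1: m=11, d=9, a=2
  k=2: m=7, d=9, a=2
  k=3: m=11, d=1, a=22
d=1 and a=2a₀=22 at k=3, so the next step gives (m, d) = (11, 9) again — its k=1 value — and the period has length 3.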